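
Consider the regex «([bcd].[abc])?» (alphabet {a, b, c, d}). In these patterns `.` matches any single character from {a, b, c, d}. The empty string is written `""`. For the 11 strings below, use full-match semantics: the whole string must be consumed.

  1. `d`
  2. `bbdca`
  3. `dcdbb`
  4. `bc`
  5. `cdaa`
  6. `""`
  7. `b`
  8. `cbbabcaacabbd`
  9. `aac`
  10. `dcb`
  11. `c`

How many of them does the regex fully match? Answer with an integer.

1 → no match
2 → no match
3 → no match
4 → no match
5 → no match
6 → match
7 → no match
8 → no match
9 → no match
10 → match
11 → no match
Total matched: 2

2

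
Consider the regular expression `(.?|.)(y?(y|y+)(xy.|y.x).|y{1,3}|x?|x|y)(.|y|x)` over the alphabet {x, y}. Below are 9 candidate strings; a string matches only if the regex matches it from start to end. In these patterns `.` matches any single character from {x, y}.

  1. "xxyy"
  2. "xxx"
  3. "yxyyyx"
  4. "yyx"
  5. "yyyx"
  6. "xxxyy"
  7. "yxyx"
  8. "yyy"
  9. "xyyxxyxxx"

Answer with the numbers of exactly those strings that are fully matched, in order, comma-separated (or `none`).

1 → no match
2 → match
3 → match
4 → match
5 → match
6 → no match
7 → no match
8 → match
9 → no match

2, 3, 4, 5, 8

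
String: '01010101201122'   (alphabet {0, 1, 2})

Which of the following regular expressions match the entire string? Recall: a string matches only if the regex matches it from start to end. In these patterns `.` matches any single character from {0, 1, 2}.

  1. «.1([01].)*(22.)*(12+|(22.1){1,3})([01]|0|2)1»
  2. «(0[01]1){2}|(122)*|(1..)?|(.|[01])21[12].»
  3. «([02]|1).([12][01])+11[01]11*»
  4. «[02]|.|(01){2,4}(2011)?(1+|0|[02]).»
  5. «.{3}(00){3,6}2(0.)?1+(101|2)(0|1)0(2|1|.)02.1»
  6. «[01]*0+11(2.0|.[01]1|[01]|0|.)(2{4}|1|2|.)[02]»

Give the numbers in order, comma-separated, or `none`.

4

1 → no match — must end with '1'
2 → no match
3 → no match
4 → match
5 → no match — must end with '1'
6 → no match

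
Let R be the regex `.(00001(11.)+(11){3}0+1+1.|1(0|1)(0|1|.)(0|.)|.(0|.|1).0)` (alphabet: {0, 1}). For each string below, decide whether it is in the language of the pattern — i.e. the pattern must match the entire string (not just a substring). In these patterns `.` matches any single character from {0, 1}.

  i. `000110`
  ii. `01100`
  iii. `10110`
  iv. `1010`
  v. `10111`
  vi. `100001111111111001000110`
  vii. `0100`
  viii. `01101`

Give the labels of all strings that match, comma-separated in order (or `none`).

i. `000110` → no match
ii. `01100` → match
iii. `10110` → match
iv. `1010` → no match
v. `10111` → no match
vi → no match
vii. `0100` → no match
viii. `01101` → match

ii, iii, viii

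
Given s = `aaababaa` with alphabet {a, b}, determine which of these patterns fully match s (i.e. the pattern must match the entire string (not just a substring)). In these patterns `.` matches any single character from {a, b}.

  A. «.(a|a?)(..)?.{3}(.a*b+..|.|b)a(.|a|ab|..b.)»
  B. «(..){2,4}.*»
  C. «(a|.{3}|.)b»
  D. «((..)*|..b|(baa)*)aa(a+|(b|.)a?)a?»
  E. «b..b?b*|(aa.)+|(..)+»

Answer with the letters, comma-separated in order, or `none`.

A → match
B → match
C → no match — must end with `b`
D → no match
E → match

A, B, E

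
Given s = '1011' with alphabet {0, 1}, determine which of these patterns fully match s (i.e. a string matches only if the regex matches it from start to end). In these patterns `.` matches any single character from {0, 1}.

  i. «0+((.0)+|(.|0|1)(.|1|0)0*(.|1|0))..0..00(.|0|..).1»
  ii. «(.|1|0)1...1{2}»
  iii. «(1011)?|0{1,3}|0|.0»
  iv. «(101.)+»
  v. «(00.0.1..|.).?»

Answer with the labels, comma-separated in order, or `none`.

iii, iv

i → no match — must start with '0'
ii → no match
iii → match
iv → match
v → no match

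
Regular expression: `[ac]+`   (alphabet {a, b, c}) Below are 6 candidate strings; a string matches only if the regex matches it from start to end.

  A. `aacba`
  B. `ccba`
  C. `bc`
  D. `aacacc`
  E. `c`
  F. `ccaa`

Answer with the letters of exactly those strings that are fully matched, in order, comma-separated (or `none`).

D, E, F

A → no match
B → no match
C → no match
D → match
E → match
F → match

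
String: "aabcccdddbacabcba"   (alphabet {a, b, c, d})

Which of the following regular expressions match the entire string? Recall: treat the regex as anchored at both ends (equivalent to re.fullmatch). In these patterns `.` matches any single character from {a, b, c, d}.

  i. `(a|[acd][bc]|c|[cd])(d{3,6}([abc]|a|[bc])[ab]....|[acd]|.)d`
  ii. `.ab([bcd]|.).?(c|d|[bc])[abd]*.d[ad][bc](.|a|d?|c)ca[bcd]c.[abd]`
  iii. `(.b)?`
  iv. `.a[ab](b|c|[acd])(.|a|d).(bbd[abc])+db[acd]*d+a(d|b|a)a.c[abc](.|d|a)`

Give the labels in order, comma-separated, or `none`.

i → no match — must end with "d"
ii → match
iii → no match
iv → no match

ii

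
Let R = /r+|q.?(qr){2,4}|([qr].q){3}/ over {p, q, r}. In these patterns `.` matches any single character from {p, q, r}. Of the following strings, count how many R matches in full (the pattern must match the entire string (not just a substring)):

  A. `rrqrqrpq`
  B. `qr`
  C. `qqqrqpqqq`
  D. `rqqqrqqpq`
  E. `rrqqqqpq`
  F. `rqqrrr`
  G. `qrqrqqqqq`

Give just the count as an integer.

A → no match
B → no match
C → no match
D → match
E → no match
F → no match
G → match
Total matched: 2

2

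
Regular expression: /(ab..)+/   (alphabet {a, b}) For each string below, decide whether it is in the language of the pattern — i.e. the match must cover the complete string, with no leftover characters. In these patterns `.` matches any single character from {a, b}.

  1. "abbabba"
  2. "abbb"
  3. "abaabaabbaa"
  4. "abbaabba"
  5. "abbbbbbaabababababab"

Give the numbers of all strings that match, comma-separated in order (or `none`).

1 → no match
2 → match
3 → no match
4 → match
5 → no match

2, 4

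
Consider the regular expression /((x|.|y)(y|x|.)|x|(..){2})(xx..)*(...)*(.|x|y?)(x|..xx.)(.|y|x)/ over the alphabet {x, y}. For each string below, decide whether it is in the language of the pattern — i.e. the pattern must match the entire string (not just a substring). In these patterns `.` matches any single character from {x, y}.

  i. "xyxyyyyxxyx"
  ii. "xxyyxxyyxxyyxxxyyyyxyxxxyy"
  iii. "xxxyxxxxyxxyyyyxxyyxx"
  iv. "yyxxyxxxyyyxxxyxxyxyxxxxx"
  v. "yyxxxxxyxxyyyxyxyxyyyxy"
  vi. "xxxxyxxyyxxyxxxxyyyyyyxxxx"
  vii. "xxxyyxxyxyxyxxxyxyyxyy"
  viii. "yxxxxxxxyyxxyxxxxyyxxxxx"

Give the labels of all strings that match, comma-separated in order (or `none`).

i → match
ii → match
iii → match
iv → match
v → match
vi → match
vii → no match
viii → match

i, ii, iii, iv, v, vi, viii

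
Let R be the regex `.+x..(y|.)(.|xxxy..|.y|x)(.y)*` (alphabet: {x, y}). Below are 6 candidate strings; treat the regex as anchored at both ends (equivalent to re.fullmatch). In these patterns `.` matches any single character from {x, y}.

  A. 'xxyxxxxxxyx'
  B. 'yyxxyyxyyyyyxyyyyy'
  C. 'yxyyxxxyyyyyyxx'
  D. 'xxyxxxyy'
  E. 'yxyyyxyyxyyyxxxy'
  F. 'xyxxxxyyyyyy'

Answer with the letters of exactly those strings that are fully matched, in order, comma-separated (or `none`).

A. 'xxyxxxxxxyx' → match
B → match
C → no match
D. 'xxyxxxyy' → match
E → no match
F. 'xyxxxxyyyyyy' → match

A, B, D, F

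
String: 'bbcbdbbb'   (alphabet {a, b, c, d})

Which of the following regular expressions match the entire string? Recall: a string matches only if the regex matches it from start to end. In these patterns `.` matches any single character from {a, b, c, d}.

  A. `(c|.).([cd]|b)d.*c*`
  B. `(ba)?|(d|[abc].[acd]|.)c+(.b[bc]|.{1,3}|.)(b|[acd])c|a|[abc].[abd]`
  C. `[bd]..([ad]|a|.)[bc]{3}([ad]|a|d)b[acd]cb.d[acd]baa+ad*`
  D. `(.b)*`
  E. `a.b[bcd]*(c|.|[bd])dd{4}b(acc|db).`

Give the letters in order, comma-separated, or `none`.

D

A → no match
B → no match
C → no match
D → match
E → no match — must start with 'a'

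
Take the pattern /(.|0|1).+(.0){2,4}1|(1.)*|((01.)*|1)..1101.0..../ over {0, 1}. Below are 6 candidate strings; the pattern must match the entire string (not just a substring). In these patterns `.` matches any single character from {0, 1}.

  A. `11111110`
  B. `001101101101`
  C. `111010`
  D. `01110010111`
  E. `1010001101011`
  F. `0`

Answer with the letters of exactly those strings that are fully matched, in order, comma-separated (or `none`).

A, B, C

A → match
B → match
C → match
D → no match
E → no match
F → no match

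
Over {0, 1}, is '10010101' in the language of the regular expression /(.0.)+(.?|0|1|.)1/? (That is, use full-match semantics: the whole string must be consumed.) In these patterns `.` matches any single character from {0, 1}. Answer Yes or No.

Yes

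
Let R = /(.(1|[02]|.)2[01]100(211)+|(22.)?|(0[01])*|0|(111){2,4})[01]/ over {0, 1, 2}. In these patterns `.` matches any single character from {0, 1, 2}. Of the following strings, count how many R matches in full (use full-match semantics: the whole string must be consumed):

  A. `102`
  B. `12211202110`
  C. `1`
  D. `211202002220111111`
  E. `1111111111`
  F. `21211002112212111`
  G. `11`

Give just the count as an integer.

2

A → no match
B → no match
C → match
D → no match
E → match
F → no match
G → no match
Total matched: 2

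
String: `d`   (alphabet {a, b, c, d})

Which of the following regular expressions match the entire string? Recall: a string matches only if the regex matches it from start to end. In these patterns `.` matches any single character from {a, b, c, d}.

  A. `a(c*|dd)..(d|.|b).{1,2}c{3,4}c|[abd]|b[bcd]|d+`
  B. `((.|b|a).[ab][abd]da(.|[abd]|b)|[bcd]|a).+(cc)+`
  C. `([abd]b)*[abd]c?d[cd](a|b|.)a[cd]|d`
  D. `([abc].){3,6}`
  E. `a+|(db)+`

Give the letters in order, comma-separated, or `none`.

A, C

A → match
B → no match — must end with `cc`
C → match
D → no match
E → no match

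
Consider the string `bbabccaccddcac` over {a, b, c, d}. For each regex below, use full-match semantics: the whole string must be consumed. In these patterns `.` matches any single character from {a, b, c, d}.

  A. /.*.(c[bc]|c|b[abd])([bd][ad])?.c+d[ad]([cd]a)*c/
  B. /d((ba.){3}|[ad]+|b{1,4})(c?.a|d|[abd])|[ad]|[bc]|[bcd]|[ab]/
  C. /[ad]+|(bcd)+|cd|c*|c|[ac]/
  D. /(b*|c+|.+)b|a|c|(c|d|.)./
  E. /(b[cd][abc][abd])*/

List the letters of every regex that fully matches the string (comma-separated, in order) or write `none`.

A → match
B → no match
C → no match
D → no match
E → no match

A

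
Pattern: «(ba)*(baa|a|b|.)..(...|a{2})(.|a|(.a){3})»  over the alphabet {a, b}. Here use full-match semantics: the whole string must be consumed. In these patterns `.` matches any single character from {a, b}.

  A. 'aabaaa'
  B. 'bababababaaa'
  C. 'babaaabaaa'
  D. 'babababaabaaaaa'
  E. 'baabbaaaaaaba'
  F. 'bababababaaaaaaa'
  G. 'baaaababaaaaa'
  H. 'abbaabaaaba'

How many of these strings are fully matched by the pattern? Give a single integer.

A → match
B → match
C → match
D → match
E → match
F → match
G → no match
H → match
Total matched: 7

7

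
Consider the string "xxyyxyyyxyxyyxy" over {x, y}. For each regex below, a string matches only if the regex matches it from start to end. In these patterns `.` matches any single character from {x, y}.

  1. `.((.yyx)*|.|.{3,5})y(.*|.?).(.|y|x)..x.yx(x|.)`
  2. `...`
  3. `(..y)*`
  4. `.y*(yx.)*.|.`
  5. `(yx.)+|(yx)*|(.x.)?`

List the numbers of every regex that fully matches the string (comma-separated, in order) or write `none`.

1

1 → match
2 → no match
3 → no match
4 → no match
5 → no match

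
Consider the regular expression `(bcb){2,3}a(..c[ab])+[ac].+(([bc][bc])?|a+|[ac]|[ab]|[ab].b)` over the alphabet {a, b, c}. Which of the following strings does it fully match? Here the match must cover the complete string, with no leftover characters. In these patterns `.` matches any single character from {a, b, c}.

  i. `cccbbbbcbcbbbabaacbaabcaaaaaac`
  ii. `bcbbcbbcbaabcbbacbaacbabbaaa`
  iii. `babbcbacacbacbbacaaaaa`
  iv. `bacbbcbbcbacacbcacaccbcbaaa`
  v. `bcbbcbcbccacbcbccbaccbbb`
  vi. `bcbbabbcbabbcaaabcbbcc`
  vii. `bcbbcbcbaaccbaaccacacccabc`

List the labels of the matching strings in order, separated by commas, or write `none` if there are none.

i → no match — must start with `bcb`
ii → match
iii → no match — must start with `bcb`
iv → no match — must start with `bcb`
v → no match
vi → no match
vii → no match

ii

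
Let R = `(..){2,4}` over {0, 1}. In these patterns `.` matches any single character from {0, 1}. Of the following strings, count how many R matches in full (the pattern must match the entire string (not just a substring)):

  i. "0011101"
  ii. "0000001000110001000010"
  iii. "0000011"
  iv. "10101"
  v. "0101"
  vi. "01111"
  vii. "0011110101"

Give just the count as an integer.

i → no match
ii → no match
iii → no match
iv → no match
v → match
vi → no match
vii → no match
Total matched: 1

1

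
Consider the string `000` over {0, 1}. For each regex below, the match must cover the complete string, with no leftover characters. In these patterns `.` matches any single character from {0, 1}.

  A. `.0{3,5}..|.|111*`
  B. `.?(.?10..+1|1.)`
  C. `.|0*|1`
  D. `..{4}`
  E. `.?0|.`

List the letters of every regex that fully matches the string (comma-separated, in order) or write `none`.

A → no match
B → no match
C → match
D → no match
E → no match

C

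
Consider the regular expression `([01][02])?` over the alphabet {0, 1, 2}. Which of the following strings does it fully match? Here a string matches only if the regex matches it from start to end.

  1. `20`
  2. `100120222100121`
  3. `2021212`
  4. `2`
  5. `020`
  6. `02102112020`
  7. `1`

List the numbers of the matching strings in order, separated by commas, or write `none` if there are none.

none

1 → no match
2 → no match
3 → no match
4 → no match
5 → no match
6 → no match
7 → no match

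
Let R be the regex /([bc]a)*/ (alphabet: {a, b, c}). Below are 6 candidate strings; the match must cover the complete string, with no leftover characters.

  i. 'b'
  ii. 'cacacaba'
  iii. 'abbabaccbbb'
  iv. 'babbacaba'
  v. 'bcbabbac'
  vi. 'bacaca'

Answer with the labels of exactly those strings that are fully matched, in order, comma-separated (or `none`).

ii, vi

i → no match
ii → match
iii → no match
iv → no match
v → no match
vi → match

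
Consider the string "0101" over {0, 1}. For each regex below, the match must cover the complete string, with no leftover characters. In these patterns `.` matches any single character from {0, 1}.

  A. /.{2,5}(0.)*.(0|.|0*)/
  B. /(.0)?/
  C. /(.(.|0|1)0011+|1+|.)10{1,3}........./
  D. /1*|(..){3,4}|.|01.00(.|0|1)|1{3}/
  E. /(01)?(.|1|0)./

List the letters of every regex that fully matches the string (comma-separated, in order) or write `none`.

A → match
B → no match
C → no match
D → no match
E → match

A, E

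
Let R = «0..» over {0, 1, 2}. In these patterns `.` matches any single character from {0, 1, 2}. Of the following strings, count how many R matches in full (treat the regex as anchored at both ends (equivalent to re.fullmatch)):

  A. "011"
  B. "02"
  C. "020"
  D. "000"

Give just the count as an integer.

3

A → match
B → no match
C → match
D → match
Total matched: 3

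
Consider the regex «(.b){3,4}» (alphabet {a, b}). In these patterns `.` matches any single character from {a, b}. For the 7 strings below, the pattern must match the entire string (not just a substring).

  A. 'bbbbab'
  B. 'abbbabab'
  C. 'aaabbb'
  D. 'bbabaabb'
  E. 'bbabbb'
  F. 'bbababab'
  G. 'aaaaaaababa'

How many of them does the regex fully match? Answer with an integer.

4

A. 'bbbbab' → match
B. 'abbbabab' → match
C. 'aaabbb' → no match
D. 'bbabaabb' → no match
E. 'bbabbb' → match
F. 'bbababab' → match
G. 'aaaaaaababa' → no match — must end with 'b'
Total matched: 4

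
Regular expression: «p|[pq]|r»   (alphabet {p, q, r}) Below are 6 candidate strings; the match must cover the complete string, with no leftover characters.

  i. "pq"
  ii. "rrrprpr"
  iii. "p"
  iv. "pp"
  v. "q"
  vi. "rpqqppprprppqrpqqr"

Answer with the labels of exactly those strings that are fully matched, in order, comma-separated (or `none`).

iii, v

i. "pq" → no match
ii. "rrrprpr" → no match
iii. "p" → match
iv. "pp" → no match
v. "q" → match
vi → no match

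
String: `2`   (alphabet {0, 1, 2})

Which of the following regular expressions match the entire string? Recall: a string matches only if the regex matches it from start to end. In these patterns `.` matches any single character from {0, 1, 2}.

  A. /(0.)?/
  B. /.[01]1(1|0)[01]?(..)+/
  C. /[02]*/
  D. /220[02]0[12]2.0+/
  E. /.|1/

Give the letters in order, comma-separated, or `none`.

C, E

A → no match
B → no match
C → match
D → no match — must start with `220`
E → match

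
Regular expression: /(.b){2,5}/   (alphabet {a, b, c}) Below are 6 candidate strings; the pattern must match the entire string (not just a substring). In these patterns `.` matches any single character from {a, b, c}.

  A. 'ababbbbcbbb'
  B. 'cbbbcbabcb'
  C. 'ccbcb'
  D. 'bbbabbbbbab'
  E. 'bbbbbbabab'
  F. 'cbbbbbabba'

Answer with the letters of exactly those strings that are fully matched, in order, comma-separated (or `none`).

A → no match
B → match
C → no match
D → no match
E → match
F → no match — must end with 'b'

B, E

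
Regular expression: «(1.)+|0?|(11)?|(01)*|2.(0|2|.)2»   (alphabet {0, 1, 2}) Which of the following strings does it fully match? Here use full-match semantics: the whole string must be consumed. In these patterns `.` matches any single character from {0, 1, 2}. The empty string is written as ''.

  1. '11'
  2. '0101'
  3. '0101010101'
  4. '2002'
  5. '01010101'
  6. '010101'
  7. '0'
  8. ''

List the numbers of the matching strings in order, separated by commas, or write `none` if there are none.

1 → match
2 → match
3 → match
4 → match
5 → match
6 → match
7 → match
8 → match

1, 2, 3, 4, 5, 6, 7, 8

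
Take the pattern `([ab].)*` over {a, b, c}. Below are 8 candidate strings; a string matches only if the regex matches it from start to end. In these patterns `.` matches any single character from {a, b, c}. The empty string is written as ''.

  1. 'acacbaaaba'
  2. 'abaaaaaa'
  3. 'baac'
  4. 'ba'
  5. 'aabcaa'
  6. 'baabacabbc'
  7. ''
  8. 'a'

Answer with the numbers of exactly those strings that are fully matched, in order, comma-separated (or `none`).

1, 2, 3, 4, 5, 6, 7

1. 'acacbaaaba' → match
2. 'abaaaaaa' → match
3. 'baac' → match
4. 'ba' → match
5. 'aabcaa' → match
6. 'baabacabbc' → match
7. '' → match
8. 'a' → no match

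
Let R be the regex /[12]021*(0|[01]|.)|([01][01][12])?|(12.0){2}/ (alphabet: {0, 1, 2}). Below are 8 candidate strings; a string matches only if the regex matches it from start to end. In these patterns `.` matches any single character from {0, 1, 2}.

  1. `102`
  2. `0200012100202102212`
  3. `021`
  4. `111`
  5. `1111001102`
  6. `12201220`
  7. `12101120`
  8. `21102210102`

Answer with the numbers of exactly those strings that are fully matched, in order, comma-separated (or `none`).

1 → match
2 → no match
3 → no match
4 → match
5 → no match
6 → match
7 → no match
8 → no match

1, 4, 6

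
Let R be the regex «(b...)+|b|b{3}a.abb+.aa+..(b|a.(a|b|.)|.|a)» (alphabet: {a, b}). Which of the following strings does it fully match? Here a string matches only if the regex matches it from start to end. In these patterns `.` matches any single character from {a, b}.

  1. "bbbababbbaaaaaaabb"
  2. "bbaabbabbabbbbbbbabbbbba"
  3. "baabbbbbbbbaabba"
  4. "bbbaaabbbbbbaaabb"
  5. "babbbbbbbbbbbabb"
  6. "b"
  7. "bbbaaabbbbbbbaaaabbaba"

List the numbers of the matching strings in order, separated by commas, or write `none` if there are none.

1, 2, 4, 5, 6, 7

1 → match
2 → match
3 → no match
4 → match
5 → match
6 → match
7 → match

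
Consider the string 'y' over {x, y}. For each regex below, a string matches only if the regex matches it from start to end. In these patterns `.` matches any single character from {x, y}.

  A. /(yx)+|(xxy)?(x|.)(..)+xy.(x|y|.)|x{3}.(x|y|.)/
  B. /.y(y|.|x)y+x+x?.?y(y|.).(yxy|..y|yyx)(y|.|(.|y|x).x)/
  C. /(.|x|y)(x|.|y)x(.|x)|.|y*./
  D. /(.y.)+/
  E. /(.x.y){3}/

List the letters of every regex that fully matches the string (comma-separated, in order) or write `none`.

C

A → no match
B → no match
C → match
D → no match
E → no match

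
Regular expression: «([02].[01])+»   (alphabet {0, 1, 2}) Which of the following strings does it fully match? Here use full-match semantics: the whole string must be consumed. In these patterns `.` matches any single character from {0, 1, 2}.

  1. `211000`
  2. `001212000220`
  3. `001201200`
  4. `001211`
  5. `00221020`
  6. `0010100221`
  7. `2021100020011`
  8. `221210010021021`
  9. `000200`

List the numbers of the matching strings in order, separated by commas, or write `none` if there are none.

1 → match
2 → no match
3 → match
4 → match
5 → no match
6 → no match
7 → no match
8 → match
9 → match

1, 3, 4, 8, 9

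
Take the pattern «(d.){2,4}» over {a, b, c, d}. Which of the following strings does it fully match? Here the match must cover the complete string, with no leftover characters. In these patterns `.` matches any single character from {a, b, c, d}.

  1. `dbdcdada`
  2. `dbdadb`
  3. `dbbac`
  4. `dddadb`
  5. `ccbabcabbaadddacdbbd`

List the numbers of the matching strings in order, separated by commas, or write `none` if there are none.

1. `dbdcdada` → match
2. `dbdadb` → match
3. `dbbac` → no match
4. `dddadb` → match
5 → no match — must start with `d`

1, 2, 4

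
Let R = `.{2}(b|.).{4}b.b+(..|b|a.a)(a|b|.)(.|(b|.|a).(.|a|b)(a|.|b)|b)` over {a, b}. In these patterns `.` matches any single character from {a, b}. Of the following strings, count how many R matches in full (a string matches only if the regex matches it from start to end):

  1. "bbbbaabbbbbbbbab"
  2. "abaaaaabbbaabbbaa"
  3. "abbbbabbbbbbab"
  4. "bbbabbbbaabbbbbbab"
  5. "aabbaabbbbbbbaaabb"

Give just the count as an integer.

1 → match
2 → match
3 → match
4 → no match
5 → match
Total matched: 4

4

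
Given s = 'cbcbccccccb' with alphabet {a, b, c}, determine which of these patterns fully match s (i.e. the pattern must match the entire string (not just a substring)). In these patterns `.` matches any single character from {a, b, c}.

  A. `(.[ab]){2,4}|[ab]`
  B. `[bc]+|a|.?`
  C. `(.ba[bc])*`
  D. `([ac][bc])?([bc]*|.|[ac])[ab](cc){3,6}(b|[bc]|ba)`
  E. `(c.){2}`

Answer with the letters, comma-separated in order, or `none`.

A → no match
B → match
C → no match
D → match
E → no match

B, D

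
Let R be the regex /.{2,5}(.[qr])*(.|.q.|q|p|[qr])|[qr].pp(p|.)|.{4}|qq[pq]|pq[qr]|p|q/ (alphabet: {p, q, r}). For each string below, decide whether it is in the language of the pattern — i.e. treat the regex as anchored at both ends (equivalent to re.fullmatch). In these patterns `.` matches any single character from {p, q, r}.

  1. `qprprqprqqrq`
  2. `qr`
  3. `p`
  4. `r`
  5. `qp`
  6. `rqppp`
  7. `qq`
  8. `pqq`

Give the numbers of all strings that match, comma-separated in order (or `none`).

1 → no match
2 → no match
3 → match
4 → no match
5 → no match
6 → match
7 → no match
8 → match

3, 6, 8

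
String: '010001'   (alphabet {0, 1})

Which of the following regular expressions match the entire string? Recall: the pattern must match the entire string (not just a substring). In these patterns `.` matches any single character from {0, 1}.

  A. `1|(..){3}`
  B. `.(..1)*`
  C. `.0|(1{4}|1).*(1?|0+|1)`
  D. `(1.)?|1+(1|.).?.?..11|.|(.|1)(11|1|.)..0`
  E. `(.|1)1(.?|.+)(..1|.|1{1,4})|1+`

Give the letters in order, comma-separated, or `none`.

A, E

A → match
B → no match
C → no match
D → no match
E → match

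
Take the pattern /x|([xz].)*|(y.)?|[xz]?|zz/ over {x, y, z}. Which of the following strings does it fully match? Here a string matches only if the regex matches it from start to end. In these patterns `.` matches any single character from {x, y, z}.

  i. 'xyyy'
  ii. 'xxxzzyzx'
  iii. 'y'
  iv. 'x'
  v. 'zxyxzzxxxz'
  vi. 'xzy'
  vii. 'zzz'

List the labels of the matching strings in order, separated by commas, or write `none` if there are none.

i. 'xyyy' → no match
ii. 'xxxzzyzx' → match
iii. 'y' → no match
iv. 'x' → match
v. 'zxyxzzxxxz' → no match
vi. 'xzy' → no match
vii. 'zzz' → no match

ii, iv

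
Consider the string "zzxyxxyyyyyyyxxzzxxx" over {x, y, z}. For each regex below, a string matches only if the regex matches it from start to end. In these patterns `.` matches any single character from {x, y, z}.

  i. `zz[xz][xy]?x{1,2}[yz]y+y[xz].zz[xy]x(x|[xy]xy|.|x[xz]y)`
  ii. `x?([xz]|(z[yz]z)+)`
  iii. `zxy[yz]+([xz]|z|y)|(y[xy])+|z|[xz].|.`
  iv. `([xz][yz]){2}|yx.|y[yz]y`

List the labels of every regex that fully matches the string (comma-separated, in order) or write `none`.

i

i → match
ii → no match
iii → no match
iv → no match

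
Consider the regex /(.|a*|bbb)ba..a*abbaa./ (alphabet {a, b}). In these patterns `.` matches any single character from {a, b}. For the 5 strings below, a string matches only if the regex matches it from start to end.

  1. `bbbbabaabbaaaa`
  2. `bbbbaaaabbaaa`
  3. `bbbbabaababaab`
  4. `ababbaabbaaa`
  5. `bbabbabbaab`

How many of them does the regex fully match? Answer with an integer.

3

1 → no match
2 → match
3 → no match
4 → match
5 → match
Total matched: 3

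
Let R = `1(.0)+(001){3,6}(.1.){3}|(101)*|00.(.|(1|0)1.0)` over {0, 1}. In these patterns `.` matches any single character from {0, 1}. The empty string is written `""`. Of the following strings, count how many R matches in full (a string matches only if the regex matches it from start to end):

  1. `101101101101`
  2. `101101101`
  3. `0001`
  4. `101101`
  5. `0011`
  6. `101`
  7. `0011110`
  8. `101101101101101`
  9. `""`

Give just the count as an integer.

9

1 → match
2 → match
3 → match
4 → match
5 → match
6 → match
7 → match
8 → match
9 → match
Total matched: 9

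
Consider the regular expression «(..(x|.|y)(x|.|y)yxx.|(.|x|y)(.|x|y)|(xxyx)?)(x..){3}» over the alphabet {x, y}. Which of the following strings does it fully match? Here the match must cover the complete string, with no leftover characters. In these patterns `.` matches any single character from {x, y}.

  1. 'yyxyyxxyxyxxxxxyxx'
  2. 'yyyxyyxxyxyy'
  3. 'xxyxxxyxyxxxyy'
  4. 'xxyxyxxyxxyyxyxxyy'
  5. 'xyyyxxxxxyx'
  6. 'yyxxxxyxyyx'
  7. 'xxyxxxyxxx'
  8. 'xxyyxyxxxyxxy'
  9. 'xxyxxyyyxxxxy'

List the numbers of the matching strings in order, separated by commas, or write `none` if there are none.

1 → no match
2 → no match
3 → no match
4 → no match
5 → no match
6 → no match
7 → no match
8 → no match
9 → no match

none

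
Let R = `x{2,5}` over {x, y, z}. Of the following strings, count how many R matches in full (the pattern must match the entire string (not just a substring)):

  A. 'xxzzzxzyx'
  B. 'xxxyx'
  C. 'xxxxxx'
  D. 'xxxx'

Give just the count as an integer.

1

A → no match
B → no match
C → no match
D → match
Total matched: 1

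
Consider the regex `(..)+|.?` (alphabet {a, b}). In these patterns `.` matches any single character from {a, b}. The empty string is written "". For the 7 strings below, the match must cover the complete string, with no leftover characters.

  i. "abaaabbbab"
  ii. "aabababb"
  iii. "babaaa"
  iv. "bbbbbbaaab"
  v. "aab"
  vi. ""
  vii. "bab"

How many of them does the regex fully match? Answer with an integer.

i → match
ii → match
iii → match
iv → match
v → no match
vi → match
vii → no match
Total matched: 5

5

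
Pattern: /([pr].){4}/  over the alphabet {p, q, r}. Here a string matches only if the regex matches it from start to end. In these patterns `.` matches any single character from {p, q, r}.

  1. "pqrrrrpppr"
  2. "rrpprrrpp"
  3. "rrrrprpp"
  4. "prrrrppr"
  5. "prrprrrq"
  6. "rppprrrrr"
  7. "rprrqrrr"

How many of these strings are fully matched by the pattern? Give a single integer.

1 → no match
2 → no match
3 → match
4 → match
5 → match
6 → no match
7 → no match
Total matched: 3

3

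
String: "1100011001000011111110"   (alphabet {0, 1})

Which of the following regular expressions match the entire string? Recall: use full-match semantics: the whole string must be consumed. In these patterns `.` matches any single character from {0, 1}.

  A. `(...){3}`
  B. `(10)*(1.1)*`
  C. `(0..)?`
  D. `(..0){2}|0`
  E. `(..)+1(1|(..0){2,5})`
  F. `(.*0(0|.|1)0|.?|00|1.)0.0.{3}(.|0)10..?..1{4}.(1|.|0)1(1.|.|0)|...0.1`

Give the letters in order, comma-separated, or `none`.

F

A → no match
B → no match
C → no match
D → no match
E → no match
F → match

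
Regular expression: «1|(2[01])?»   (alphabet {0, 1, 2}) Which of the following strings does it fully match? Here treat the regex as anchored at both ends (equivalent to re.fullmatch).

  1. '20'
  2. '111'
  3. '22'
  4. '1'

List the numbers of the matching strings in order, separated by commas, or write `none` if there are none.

1, 4

1 → match
2 → no match
3 → no match
4 → match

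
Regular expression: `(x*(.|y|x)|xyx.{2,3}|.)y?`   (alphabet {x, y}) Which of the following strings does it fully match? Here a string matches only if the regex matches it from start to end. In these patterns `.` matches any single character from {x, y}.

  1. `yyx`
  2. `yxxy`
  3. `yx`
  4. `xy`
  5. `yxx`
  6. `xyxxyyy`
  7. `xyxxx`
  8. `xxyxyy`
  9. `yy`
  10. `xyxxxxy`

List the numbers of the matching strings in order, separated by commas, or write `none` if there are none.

4, 6, 7, 9, 10

1 → no match
2 → no match
3 → no match
4 → match
5 → no match
6 → match
7 → match
8 → no match
9 → match
10 → match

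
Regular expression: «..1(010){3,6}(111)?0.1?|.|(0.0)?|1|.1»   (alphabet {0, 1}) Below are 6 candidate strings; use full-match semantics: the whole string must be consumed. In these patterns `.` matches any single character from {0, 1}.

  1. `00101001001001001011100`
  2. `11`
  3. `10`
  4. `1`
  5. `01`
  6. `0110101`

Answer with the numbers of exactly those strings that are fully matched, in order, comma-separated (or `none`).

1 → match
2 → match
3 → no match
4 → match
5 → match
6 → no match

1, 2, 4, 5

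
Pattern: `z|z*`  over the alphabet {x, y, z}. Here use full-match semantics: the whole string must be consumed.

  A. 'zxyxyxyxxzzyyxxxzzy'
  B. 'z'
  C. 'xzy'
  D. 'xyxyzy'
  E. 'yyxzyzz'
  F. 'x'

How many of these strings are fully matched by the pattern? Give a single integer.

A → no match
B → match
C → no match
D → no match
E → no match
F → no match
Total matched: 1

1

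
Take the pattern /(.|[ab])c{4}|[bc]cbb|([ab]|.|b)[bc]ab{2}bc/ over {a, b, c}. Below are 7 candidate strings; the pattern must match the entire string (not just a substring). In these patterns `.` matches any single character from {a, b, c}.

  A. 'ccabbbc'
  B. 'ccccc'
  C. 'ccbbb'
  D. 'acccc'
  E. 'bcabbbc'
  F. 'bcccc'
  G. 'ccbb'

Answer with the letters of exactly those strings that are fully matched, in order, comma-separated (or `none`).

A → match
B → match
C → no match
D → match
E → match
F → match
G → match

A, B, D, E, F, G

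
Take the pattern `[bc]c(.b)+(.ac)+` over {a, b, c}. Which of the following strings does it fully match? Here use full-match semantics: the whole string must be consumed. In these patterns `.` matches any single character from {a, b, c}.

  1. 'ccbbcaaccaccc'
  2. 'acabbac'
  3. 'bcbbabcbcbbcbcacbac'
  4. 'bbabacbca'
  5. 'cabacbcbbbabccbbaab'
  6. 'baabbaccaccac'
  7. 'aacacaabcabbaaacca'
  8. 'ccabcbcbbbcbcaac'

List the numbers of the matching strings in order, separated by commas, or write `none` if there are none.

1 → no match — must end with 'ac'
2. 'acabbac' → no match
3 → no match
4. 'bbabacbca' → no match — must end with 'ac'
5 → no match — must end with 'ac'
6 → no match
7 → no match — must end with 'ac'
8 → no match

none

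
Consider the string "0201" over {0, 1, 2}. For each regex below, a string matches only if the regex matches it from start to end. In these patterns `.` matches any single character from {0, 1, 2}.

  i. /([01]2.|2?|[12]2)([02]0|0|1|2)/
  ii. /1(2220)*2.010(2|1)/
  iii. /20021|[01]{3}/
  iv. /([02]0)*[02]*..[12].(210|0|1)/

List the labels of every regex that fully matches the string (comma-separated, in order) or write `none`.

i → match
ii → no match — must start with "1"
iii → no match
iv → no match

i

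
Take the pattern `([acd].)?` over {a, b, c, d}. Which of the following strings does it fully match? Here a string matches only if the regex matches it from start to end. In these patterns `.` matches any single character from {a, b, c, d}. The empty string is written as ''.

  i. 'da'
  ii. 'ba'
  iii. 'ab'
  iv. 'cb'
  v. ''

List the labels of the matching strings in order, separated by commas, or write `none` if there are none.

i → match
ii → no match
iii → match
iv → match
v → match

i, iii, iv, v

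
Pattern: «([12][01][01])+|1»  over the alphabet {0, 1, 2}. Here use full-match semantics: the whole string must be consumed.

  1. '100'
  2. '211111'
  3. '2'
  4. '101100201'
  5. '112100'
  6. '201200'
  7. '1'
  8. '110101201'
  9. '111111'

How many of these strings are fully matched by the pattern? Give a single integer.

1 → match
2 → match
3 → no match
4 → match
5 → no match
6 → match
7 → match
8 → match
9 → match
Total matched: 7

7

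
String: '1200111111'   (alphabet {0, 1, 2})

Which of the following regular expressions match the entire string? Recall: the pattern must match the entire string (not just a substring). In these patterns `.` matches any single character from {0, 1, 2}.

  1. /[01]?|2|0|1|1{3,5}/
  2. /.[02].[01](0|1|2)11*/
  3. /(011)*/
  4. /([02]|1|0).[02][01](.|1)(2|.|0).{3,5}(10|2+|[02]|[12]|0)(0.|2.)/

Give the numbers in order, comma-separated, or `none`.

1 → no match
2 → match
3 → no match
4 → no match

2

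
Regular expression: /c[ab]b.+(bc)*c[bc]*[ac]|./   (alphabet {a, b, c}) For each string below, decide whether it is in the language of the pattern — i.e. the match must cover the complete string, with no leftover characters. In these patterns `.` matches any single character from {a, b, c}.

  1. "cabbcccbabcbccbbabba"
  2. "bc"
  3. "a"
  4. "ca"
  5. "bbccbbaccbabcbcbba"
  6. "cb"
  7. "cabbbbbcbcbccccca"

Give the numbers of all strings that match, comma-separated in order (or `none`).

1 → no match
2 → no match
3 → match
4 → no match
5 → no match
6 → no match
7 → match

3, 7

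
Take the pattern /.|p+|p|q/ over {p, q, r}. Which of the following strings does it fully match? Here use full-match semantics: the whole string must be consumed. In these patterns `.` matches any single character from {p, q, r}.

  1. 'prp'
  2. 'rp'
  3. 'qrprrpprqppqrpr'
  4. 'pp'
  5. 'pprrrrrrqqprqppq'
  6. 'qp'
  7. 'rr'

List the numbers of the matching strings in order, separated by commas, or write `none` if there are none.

1 → no match
2 → no match
3 → no match
4 → match
5 → no match
6 → no match
7 → no match

4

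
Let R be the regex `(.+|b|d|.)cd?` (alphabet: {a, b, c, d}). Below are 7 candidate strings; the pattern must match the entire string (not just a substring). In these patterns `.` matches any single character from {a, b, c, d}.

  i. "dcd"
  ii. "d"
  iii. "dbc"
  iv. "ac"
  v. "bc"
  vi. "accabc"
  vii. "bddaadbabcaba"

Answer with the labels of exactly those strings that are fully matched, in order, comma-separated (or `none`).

i, iii, iv, v, vi

i → match
ii → no match
iii → match
iv → match
v → match
vi → match
vii → no match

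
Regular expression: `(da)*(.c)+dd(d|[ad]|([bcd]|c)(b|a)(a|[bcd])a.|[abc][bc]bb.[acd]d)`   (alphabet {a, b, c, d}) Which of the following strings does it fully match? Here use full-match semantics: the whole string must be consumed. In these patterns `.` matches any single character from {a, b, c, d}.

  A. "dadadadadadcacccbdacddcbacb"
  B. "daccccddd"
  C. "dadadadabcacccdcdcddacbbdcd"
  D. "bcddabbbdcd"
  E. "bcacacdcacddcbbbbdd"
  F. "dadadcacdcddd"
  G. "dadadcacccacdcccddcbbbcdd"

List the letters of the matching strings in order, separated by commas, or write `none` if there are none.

A → no match
B → match
C → match
D → match
E → match
F → match
G → match

B, C, D, E, F, G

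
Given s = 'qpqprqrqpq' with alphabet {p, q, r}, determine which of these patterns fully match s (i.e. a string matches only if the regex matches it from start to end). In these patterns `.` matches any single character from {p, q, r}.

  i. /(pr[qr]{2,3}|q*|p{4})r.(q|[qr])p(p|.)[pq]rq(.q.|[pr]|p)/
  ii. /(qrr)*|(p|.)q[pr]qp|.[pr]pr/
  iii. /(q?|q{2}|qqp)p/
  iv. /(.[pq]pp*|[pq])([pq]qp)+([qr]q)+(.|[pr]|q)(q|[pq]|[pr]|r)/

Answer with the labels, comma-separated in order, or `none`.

i → no match
ii → no match
iii → no match — must end with 'p'
iv → match

iv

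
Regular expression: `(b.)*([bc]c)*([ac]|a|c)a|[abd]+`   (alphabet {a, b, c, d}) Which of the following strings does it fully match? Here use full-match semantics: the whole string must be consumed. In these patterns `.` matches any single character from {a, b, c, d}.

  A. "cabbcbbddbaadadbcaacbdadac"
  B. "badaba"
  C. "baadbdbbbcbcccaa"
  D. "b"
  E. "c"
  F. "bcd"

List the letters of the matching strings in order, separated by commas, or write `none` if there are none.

B, D

A → no match
B → match
C → no match
D → match
E → no match
F → no match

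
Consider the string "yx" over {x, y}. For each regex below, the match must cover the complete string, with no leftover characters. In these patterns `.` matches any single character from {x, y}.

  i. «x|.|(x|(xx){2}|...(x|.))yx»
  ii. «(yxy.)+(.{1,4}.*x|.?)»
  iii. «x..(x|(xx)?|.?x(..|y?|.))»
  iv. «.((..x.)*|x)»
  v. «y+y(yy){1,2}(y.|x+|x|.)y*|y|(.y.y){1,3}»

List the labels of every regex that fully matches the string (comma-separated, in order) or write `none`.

iv

i → no match
ii → no match — must start with "yxy"
iii → no match — must start with "x"
iv → match
v → no match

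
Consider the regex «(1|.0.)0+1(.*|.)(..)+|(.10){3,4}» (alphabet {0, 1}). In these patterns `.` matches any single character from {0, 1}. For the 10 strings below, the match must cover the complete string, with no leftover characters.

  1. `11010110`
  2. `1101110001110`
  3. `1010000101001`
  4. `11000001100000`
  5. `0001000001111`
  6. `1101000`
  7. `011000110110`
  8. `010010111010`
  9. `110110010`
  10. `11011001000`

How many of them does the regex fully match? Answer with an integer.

1. `11010110` → no match
2 → no match
3 → match
4 → no match
5 → no match
6. `1101000` → no match
7. `011000110110` → no match
8. `010010111010` → no match
9. `110110010` → match
10. `11011001000` → no match
Total matched: 2

2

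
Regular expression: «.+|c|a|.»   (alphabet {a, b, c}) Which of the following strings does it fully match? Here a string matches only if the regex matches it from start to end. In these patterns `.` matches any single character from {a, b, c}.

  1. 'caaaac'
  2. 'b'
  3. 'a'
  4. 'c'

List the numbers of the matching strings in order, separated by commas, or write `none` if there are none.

1, 2, 3, 4

1. 'caaaac' → match
2. 'b' → match
3. 'a' → match
4. 'c' → match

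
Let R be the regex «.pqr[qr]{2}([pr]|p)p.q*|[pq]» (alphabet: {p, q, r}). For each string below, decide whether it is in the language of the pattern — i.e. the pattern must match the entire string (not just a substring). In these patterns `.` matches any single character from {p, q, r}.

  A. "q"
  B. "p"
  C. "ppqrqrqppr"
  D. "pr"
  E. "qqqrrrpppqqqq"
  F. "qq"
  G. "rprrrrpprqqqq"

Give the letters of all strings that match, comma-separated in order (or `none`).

A, B

A → match
B → match
C → no match
D → no match
E → no match
F → no match
G → no match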